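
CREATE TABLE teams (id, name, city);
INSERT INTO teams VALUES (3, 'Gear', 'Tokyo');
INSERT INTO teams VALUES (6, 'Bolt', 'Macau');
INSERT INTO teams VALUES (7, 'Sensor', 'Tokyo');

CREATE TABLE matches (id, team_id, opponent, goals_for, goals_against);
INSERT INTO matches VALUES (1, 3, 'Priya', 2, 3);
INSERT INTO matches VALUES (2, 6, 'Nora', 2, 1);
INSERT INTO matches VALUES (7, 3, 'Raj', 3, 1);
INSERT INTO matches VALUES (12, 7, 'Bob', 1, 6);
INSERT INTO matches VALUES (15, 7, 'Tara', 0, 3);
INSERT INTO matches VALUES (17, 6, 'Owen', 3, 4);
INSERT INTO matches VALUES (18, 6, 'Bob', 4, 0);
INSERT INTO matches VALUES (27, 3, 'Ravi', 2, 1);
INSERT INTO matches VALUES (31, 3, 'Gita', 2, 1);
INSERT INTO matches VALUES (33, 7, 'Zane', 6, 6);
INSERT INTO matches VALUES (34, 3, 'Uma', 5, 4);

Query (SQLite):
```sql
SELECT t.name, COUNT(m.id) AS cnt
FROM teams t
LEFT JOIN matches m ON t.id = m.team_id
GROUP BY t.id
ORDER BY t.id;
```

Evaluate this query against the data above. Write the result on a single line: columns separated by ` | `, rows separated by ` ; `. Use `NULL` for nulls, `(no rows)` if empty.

LEFT JOIN keeps every teams row; unmatched ones get NULL for matches columns.
Group by teams.id and compute COUNT(m.id). COUNT(col) of an all-NULL group is 0.
  3: ids {1, 7, 27, 31, 34} → COUNT(m.id)=5
  6: ids {2, 17, 18} → COUNT(m.id)=3
  7: ids {12, 15, 33} → COUNT(m.id)=3

Gear | 5 ; Bolt | 3 ; Sensor | 3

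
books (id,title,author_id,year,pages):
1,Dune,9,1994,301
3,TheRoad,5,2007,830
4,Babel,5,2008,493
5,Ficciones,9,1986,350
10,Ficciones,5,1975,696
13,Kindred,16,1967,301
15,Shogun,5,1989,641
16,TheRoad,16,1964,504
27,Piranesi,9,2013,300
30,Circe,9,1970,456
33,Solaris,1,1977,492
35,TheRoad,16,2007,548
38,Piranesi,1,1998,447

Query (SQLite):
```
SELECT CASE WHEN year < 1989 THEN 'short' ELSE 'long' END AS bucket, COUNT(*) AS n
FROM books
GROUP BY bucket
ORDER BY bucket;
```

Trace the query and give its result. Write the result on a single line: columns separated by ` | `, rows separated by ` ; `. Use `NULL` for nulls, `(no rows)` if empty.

long | 7 ; short | 6

Bucket rows by year < 1989 → 'short' else 'long'; count each bucket.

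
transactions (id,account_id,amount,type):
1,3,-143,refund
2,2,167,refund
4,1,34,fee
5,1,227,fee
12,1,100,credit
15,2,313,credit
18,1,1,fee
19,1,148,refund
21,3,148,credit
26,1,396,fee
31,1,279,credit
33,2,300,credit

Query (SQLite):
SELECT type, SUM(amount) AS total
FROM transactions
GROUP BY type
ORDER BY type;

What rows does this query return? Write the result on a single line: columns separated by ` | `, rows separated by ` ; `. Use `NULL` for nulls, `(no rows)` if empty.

Partition transactions by type; compute SUM(amount) within each group.
  credit: ids {12, 15, 21, 31, 33} → SUM(amount)=1140
  fee: ids {4, 5, 18, 26} → SUM(amount)=658
  refund: ids {1, 2, 19} → SUM(amount)=172

credit | 1140 ; fee | 658 ; refund | 172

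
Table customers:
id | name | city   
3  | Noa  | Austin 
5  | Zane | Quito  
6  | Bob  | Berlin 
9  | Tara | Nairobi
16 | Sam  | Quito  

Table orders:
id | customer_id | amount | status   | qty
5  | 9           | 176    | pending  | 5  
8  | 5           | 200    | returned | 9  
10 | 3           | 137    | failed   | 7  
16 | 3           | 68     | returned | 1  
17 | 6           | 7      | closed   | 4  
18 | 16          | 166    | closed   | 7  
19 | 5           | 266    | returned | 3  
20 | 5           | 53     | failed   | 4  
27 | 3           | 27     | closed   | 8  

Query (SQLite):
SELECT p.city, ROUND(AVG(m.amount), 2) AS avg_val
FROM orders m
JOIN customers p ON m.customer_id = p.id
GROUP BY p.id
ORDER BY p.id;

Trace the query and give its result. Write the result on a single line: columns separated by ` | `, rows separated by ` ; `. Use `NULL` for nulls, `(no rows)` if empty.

Austin | 77.33 ; Quito | 173 ; Berlin | 7 ; Nairobi | 176 ; Quito | 166

Join each orders row to its customers via customer_id.
Group joined rows by customers.id; compute ROUND(AVG(m.amount), 2) per group.
  3: ids {10, 16, 27} → ROUND(AVG(m.amount), 2)=77.33
  5: ids {8, 19, 20} → ROUND(AVG(m.amount), 2)=173
  6: ids {17} → ROUND(AVG(m.amount), 2)=7
  9: ids {5} → ROUND(AVG(m.amount), 2)=176
  16: ids {18} → ROUND(AVG(m.amount), 2)=166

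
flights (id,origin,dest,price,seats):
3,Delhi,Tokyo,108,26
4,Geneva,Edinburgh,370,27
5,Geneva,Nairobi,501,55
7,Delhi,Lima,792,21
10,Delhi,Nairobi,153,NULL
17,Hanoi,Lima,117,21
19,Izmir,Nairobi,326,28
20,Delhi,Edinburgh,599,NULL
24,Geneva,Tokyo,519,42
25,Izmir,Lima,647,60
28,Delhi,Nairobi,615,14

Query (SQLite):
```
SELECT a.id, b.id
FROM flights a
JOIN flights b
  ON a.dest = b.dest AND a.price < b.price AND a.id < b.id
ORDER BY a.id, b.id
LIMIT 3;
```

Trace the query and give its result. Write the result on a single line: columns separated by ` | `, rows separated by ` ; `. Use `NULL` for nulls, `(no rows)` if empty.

3 | 24 ; 4 | 20 ; 5 | 28

Pairs (a,b) with same dest, a.price < b.price, a.id < b.id.
dest groups: Edinburgh:{4,20} Lima:{7,17,25} Nairobi:{5,10,19,28} Tokyo:{3,24}
Ordered by (a.id, b.id); first 3.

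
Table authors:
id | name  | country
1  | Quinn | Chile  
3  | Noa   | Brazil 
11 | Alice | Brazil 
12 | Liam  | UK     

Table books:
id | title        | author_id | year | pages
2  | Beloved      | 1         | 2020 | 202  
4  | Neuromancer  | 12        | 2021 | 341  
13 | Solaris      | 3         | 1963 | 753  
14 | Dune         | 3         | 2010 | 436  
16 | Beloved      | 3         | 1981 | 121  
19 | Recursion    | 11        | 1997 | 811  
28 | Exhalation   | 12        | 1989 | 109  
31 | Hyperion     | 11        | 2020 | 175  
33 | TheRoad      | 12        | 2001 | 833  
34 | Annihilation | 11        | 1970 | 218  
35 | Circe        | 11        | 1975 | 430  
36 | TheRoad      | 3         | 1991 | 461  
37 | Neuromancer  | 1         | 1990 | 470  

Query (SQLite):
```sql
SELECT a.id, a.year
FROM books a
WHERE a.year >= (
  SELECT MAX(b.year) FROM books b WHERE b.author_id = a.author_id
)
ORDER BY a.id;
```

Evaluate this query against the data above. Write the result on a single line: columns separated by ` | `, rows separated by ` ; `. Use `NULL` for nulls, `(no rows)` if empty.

For each books row a, compute MAX(year) over rows sharing a.author_id.
Keep row a if a.year >= that per-group MAX.
  author_id=1: MAX(year) = 2020
  author_id=3: MAX(year) = 2010
  author_id=11: MAX(year) = 2020
  author_id=12: MAX(year) = 2021

2 | 2020 ; 4 | 2021 ; 14 | 2010 ; 31 | 2020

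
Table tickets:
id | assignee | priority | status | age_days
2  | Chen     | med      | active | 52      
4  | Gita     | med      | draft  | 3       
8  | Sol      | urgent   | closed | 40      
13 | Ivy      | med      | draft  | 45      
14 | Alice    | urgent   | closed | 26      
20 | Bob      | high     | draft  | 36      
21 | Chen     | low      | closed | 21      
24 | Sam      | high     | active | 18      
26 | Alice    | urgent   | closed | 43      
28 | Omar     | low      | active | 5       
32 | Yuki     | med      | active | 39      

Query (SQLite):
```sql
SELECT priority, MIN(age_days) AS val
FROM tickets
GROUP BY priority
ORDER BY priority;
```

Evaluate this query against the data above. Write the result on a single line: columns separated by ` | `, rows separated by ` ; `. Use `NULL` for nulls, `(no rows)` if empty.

high | 18 ; low | 5 ; med | 3 ; urgent | 26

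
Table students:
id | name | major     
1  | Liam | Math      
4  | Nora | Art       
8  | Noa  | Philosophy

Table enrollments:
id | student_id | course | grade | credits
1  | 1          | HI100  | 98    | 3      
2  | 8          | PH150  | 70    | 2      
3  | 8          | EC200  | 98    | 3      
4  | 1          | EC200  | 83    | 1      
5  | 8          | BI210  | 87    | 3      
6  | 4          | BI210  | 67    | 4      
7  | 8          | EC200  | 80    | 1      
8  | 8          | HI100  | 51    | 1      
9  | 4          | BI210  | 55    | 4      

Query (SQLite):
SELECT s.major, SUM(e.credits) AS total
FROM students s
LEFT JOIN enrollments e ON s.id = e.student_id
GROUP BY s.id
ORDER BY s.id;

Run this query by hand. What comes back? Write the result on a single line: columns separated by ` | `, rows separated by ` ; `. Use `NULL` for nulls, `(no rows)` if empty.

Math | 4 ; Art | 8 ; Philosophy | 10

LEFT JOIN keeps every students row; unmatched ones get NULL for enrollments columns.
Group by students.id and compute SUM(e.credits). SUM over an all-NULL group is NULL.
  1: ids {1, 4} → SUM(e.credits)=4
  4: ids {6, 9} → SUM(e.credits)=8
  8: ids {2, 3, 5, 7, 8} → SUM(e.credits)=10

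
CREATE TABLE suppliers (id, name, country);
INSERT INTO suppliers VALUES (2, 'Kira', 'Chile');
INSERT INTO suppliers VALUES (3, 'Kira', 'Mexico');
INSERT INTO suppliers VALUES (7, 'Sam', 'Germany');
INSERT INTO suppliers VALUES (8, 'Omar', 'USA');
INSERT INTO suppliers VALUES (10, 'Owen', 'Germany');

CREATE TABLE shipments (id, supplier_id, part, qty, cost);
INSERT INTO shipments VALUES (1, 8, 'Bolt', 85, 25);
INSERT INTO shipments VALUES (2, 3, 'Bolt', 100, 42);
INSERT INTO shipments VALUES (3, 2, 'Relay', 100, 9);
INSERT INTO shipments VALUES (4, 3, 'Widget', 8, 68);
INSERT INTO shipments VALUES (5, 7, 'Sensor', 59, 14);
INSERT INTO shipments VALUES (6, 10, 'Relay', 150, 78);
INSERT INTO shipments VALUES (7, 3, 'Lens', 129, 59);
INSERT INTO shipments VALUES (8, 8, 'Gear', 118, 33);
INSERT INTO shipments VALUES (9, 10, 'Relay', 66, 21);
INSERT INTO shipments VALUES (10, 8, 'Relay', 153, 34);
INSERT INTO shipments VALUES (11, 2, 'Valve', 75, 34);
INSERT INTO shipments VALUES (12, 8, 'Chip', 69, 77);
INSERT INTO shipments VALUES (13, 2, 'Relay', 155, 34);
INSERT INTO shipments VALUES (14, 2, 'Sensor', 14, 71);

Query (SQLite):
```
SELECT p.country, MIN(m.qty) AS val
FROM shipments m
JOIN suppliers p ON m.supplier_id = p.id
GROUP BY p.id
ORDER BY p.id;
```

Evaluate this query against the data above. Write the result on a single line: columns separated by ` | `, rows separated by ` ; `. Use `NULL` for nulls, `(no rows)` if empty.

Join each shipments row to its suppliers via supplier_id.
Group joined rows by suppliers.id; compute MIN(m.qty) per group.
  2: ids {3, 11, 13, 14} → MIN(m.qty)=14
  3: ids {2, 4, 7} → MIN(m.qty)=8
  7: ids {5} → MIN(m.qty)=59
  8: ids {1, 8, 10, 12} → MIN(m.qty)=69
  10: ids {6, 9} → MIN(m.qty)=66

Chile | 14 ; Mexico | 8 ; Germany | 59 ; USA | 69 ; Germany | 66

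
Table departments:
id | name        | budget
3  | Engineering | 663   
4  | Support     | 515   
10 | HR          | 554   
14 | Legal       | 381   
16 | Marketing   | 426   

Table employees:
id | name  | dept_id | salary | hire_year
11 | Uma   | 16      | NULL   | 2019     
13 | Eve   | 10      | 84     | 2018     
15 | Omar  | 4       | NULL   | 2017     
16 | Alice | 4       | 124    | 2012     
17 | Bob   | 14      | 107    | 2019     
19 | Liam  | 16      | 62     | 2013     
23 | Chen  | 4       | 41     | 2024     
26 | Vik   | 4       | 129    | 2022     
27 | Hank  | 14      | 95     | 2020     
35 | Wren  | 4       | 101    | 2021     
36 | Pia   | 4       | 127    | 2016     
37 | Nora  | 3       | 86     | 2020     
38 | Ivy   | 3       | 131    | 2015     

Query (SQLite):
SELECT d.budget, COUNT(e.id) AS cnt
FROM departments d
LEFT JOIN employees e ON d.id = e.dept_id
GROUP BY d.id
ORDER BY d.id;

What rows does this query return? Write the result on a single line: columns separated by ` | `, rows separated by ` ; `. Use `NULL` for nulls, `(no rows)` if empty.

663 | 2 ; 515 | 6 ; 554 | 1 ; 381 | 2 ; 426 | 2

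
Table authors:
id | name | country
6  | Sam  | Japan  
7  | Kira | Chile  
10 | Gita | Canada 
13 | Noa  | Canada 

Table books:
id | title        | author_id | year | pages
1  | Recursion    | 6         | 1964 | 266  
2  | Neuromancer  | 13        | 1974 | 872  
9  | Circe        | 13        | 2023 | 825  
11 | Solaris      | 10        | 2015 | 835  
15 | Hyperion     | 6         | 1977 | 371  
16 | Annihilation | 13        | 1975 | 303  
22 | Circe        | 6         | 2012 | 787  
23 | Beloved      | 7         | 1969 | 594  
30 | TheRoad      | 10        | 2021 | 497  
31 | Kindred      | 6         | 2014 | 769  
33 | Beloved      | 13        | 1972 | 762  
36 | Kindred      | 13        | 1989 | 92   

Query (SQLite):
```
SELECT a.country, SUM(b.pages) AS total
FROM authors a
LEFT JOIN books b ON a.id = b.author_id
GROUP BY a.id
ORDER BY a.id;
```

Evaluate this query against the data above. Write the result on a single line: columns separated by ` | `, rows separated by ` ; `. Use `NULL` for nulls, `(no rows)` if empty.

Japan | 2193 ; Chile | 594 ; Canada | 1332 ; Canada | 2854

LEFT JOIN keeps every authors row; unmatched ones get NULL for books columns.
Group by authors.id and compute SUM(b.pages). SUM over an all-NULL group is NULL.
  6: ids {1, 15, 22, 31} → SUM(b.pages)=2193
  7: ids {23} → SUM(b.pages)=594
  10: ids {11, 30} → SUM(b.pages)=1332
  13: ids {2, 9, 16, 33, 36} → SUM(b.pages)=2854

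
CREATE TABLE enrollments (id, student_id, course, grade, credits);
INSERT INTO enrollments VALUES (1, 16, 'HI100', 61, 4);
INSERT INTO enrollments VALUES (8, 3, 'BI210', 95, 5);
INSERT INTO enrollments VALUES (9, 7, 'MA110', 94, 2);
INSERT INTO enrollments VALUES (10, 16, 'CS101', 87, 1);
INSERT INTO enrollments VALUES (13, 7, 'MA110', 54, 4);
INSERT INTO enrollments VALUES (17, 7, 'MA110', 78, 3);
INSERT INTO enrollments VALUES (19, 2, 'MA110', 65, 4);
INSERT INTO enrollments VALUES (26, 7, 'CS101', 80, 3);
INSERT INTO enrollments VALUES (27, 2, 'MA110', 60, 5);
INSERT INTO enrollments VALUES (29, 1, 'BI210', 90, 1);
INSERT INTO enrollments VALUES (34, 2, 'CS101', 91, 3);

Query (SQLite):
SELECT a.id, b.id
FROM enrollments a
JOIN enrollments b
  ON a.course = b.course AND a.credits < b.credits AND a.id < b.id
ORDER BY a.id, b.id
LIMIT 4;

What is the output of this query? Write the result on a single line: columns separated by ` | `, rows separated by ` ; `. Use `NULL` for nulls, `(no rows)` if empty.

9 | 13 ; 9 | 17 ; 9 | 19 ; 9 | 27

Pairs (a,b) with same course, a.credits < b.credits, a.id < b.id.
course groups: BI210:{8,29} CS101:{10,26,34} HI100:{1} MA110:{9,13,17,19,27}
Ordered by (a.id, b.id); first 4.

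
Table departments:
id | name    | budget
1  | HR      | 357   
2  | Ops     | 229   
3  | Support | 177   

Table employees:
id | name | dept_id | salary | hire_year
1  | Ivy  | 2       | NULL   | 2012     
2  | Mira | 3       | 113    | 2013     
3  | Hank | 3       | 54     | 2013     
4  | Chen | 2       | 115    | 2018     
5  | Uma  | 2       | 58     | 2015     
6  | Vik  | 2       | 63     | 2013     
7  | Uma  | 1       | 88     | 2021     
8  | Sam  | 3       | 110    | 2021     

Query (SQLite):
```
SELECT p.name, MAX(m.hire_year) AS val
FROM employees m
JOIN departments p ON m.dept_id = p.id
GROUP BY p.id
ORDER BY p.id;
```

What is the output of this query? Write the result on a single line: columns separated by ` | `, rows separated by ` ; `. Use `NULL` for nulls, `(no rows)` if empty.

HR | 2021 ; Ops | 2018 ; Support | 2021

Join each employees row to its departments via dept_id.
Group joined rows by departments.id; compute MAX(m.hire_year) per group.
  1: ids {7} → MAX(m.hire_year)=2021
  2: ids {1, 4, 5, 6} → MAX(m.hire_year)=2018
  3: ids {2, 3, 8} → MAX(m.hire_year)=2021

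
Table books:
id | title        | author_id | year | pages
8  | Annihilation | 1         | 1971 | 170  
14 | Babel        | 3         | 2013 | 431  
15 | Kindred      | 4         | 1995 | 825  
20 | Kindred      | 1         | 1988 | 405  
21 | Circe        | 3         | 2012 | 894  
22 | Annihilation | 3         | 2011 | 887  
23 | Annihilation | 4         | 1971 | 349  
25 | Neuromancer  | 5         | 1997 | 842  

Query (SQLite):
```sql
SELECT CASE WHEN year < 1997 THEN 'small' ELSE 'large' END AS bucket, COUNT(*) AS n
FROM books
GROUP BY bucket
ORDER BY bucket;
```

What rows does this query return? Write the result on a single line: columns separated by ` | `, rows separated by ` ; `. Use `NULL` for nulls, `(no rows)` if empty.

large | 4 ; small | 4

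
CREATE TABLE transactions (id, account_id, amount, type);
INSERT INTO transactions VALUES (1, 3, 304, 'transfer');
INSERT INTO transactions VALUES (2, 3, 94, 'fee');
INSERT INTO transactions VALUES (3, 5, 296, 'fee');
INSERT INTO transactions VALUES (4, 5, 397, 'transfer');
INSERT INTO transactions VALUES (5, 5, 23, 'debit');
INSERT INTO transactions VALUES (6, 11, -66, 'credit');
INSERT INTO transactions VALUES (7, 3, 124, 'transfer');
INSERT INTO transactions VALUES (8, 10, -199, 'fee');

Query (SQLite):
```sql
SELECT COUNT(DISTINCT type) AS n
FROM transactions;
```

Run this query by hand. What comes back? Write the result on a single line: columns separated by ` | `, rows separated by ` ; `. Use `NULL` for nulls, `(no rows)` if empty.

4

Count distinct non-NULL type values.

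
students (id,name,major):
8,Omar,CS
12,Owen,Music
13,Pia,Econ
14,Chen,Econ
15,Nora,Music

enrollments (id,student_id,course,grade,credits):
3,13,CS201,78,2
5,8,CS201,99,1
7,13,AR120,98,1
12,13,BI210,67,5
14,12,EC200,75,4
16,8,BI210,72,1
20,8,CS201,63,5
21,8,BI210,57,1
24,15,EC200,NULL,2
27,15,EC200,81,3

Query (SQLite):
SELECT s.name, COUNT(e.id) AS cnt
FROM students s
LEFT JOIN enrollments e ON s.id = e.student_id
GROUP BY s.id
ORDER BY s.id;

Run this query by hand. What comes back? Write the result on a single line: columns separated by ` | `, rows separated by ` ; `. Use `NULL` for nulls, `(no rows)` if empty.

LEFT JOIN keeps every students row; unmatched ones get NULL for enrollments columns.
Group by students.id and compute COUNT(e.id). COUNT(col) of an all-NULL group is 0.
  8: ids {5, 16, 20, 21} → COUNT(e.id)=4
  12: ids {14} → COUNT(e.id)=1
  13: ids {3, 7, 12} → COUNT(e.id)=3
  14: ids {—} → COUNT(e.id)=0
  15: ids {24, 27} → COUNT(e.id)=2

Omar | 4 ; Owen | 1 ; Pia | 3 ; Chen | 0 ; Nora | 2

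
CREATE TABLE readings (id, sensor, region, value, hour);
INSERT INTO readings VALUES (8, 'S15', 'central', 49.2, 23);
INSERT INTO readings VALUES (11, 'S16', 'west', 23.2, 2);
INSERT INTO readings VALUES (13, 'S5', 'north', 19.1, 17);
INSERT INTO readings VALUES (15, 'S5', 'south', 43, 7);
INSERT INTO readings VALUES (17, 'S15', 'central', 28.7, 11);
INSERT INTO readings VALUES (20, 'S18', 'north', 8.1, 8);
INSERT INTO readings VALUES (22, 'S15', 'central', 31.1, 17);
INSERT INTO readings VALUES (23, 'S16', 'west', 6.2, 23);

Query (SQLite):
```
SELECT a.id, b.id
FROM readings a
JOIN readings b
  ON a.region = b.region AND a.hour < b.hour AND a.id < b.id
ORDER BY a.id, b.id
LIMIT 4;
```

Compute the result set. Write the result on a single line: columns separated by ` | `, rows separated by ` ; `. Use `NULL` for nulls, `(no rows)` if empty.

Pairs (a,b) with same region, a.hour < b.hour, a.id < b.id.
region groups: central:{8,17,22} north:{13,20} south:{15} west:{11,23}
Ordered by (a.id, b.id); first 4.

11 | 23 ; 17 | 22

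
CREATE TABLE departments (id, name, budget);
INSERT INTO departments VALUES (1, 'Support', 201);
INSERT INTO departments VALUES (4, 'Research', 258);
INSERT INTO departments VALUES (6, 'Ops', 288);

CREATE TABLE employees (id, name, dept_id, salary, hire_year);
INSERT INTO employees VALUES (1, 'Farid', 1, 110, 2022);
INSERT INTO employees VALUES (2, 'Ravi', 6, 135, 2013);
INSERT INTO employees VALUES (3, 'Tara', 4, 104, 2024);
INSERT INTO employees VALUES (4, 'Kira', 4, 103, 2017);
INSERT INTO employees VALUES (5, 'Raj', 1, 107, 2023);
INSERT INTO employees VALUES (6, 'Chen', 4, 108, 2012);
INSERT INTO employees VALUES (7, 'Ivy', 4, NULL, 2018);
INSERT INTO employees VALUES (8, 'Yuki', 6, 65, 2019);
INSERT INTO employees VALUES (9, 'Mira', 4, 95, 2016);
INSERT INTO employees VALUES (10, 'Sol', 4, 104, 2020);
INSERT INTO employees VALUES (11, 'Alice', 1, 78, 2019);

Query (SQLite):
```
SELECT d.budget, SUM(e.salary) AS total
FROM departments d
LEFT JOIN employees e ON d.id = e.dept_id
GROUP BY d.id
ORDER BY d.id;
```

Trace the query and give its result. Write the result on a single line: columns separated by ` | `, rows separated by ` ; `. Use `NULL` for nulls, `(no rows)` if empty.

201 | 295 ; 258 | 514 ; 288 | 200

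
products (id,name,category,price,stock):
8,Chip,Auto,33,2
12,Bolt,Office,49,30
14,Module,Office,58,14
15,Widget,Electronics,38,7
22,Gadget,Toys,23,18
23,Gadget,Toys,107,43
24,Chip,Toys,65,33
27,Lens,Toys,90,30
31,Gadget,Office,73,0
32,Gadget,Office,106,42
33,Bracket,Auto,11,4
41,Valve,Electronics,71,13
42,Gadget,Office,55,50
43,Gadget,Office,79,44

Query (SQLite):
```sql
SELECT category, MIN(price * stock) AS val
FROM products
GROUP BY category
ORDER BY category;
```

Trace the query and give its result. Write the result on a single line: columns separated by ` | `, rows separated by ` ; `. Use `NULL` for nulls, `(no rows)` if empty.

For each row compute price * stock.
Group by category; take MIN of the expression per group.
  Auto: ids {8, 33} → MIN(price * stock)=44
  Electronics: ids {15, 41} → MIN(price * stock)=266
  Office: ids {12, 14, 31, 32, 42, 43} → MIN(price * stock)=0
  Toys: ids {22, 23, 24, 27} → MIN(price * stock)=414

Auto | 44 ; Electronics | 266 ; Office | 0 ; Toys | 414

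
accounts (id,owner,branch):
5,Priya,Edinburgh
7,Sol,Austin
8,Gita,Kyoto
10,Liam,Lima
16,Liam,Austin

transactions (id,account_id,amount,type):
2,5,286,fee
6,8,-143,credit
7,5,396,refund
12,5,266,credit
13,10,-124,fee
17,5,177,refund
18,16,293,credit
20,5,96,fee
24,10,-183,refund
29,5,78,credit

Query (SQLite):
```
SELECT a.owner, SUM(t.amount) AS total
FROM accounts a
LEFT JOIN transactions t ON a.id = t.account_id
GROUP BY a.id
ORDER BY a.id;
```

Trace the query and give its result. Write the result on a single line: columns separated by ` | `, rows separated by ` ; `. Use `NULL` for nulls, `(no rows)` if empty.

Priya | 1299 ; Sol | NULL ; Gita | -143 ; Liam | -307 ; Liam | 293

LEFT JOIN keeps every accounts row; unmatched ones get NULL for transactions columns.
Group by accounts.id and compute SUM(t.amount). SUM over an all-NULL group is NULL.
  5: ids {2, 7, 12, 17, 20, 29} → SUM(t.amount)=1299
  7: ids {—} → SUM(t.amount)=NULL
  8: ids {6} → SUM(t.amount)=-143
  10: ids {13, 24} → SUM(t.amount)=-307
  16: ids {18} → SUM(t.amount)=293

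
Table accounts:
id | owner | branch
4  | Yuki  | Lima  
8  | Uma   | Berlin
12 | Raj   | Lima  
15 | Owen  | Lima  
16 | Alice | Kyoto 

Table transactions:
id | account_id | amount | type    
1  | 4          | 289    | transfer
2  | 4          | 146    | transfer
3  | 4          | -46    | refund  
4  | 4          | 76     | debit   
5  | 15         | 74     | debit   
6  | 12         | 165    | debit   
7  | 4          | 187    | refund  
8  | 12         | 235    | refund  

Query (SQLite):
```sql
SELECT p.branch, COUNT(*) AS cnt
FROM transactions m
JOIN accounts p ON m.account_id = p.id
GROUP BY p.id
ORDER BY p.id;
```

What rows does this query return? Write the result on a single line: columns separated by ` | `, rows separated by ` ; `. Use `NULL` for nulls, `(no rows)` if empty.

Lima | 5 ; Lima | 2 ; Lima | 1

Join each transactions row to its accounts via account_id.
Group joined rows by accounts.id; compute COUNT(*) per group.
  4: ids {1, 2, 3, 4, 7} → COUNT(*)=5
  12: ids {6, 8} → COUNT(*)=2
  15: ids {5} → COUNT(*)=1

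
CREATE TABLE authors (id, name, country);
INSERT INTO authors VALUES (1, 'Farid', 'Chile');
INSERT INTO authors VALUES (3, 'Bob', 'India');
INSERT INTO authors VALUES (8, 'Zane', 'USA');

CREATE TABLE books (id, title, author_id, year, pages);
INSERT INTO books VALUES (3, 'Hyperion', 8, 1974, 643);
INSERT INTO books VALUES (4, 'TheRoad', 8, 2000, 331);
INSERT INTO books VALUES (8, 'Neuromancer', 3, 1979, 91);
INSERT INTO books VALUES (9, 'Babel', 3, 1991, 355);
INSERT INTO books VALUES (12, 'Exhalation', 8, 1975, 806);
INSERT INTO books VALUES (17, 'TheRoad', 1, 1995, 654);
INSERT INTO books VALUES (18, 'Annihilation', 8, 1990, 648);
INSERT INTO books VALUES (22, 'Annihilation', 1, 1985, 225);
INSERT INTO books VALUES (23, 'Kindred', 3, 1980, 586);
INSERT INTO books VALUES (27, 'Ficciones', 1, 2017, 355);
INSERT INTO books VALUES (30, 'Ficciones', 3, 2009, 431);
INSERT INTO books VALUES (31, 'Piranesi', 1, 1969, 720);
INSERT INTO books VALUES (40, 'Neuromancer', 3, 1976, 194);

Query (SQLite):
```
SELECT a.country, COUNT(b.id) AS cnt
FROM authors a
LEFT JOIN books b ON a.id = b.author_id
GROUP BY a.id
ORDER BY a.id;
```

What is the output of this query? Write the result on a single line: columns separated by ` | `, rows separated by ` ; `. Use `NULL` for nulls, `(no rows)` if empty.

LEFT JOIN keeps every authors row; unmatched ones get NULL for books columns.
Group by authors.id and compute COUNT(b.id). COUNT(col) of an all-NULL group is 0.
  1: ids {17, 22, 27, 31} → COUNT(b.id)=4
  3: ids {8, 9, 23, 30, 40} → COUNT(b.id)=5
  8: ids {3, 4, 12, 18} → COUNT(b.id)=4

Chile | 4 ; India | 5 ; USA | 4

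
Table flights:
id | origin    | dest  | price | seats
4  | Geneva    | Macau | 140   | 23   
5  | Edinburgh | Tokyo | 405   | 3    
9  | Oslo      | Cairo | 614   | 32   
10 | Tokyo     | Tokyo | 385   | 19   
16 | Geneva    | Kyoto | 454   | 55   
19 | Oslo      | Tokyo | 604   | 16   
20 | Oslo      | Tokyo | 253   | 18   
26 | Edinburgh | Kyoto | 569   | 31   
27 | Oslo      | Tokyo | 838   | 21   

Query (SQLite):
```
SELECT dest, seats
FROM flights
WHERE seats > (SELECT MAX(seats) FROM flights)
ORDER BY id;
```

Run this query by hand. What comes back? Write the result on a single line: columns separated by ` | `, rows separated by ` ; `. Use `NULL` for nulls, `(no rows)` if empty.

Scalar subquery: MAX(seats) over all flights rows = 55.
Keep rows where seats > that value.

(no rows)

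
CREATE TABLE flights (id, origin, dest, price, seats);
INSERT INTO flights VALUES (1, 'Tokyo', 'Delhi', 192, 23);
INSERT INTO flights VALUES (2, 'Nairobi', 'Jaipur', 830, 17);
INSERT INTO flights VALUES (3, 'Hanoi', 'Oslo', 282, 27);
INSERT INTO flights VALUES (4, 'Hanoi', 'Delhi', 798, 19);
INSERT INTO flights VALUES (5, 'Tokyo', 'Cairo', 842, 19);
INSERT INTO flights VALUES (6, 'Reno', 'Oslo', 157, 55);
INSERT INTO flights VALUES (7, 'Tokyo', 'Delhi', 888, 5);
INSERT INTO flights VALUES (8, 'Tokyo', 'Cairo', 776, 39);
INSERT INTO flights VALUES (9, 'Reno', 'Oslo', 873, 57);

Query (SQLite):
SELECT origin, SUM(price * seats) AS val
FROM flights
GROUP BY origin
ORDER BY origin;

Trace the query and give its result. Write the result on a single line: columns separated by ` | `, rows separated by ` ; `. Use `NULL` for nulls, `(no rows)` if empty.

For each row compute price * seats.
Group by origin; take SUM of the expression per group.
  Hanoi: ids {3, 4} → SUM(price * seats)=22776
  Nairobi: ids {2} → SUM(price * seats)=14110
  Reno: ids {6, 9} → SUM(price * seats)=58396
  Tokyo: ids {1, 5, 7, 8} → SUM(price * seats)=55118

Hanoi | 22776 ; Nairobi | 14110 ; Reno | 58396 ; Tokyo | 55118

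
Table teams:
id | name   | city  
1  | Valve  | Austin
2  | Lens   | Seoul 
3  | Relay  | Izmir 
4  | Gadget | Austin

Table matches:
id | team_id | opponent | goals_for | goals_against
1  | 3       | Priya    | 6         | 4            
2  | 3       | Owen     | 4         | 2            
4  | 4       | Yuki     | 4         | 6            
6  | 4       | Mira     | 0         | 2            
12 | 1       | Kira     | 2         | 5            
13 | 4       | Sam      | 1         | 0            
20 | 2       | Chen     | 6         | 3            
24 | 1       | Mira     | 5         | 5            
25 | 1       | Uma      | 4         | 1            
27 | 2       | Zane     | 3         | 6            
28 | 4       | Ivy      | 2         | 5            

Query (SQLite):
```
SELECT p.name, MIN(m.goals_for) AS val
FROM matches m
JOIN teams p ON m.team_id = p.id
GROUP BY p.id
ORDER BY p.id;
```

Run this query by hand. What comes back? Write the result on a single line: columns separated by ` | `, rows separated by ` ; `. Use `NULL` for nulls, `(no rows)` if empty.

Valve | 2 ; Lens | 3 ; Relay | 4 ; Gadget | 0

Join each matches row to its teams via team_id.
Group joined rows by teams.id; compute MIN(m.goals_for) per group.
  1: ids {12, 24, 25} → MIN(m.goals_for)=2
  2: ids {20, 27} → MIN(m.goals_for)=3
  3: ids {1, 2} → MIN(m.goals_for)=4
  4: ids {4, 6, 13, 28} → MIN(m.goals_for)=0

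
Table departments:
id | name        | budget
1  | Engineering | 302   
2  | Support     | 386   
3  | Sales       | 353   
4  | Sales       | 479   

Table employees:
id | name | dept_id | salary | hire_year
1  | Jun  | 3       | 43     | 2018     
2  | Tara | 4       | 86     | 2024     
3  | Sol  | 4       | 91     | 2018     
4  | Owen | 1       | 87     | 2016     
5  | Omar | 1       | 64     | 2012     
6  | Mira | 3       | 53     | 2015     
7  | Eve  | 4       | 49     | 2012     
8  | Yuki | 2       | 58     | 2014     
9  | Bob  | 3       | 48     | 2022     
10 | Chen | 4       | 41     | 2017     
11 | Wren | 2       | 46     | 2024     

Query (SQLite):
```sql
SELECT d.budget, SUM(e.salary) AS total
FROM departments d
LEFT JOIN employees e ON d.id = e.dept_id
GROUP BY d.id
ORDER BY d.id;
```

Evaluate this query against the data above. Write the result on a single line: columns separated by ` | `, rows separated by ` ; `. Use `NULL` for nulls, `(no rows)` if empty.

302 | 151 ; 386 | 104 ; 353 | 144 ; 479 | 267

LEFT JOIN keeps every departments row; unmatched ones get NULL for employees columns.
Group by departments.id and compute SUM(e.salary). SUM over an all-NULL group is NULL.
  1: ids {4, 5} → SUM(e.salary)=151
  2: ids {8, 11} → SUM(e.salary)=104
  3: ids {1, 6, 9} → SUM(e.salary)=144
  4: ids {2, 3, 7, 10} → SUM(e.salary)=267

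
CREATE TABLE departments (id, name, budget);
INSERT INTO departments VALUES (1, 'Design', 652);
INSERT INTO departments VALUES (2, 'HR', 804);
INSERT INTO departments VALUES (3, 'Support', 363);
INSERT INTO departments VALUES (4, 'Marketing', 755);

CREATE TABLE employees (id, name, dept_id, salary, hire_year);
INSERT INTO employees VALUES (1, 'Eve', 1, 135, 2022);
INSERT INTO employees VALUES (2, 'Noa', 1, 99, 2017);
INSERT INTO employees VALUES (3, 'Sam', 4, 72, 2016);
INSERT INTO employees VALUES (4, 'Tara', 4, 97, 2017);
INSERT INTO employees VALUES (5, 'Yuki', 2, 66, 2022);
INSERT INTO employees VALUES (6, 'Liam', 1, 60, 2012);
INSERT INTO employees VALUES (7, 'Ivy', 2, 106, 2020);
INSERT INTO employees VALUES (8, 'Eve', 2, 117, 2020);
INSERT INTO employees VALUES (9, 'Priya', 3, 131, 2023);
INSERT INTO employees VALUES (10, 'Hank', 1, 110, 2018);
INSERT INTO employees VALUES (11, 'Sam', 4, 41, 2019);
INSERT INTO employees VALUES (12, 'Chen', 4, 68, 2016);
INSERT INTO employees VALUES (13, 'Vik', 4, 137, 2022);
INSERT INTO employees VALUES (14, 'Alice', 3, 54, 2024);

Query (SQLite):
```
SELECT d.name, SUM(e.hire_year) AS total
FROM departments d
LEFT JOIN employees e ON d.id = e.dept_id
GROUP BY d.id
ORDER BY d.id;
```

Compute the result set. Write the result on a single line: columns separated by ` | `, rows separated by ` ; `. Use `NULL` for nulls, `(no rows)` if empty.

Design | 8069 ; HR | 6062 ; Support | 4047 ; Marketing | 10090

LEFT JOIN keeps every departments row; unmatched ones get NULL for employees columns.
Group by departments.id and compute SUM(e.hire_year). SUM over an all-NULL group is NULL.
  1: ids {1, 2, 6, 10} → SUM(e.hire_year)=8069
  2: ids {5, 7, 8} → SUM(e.hire_year)=6062
  3: ids {9, 14} → SUM(e.hire_year)=4047
  4: ids {3, 4, 11, 12, 13} → SUM(e.hire_year)=10090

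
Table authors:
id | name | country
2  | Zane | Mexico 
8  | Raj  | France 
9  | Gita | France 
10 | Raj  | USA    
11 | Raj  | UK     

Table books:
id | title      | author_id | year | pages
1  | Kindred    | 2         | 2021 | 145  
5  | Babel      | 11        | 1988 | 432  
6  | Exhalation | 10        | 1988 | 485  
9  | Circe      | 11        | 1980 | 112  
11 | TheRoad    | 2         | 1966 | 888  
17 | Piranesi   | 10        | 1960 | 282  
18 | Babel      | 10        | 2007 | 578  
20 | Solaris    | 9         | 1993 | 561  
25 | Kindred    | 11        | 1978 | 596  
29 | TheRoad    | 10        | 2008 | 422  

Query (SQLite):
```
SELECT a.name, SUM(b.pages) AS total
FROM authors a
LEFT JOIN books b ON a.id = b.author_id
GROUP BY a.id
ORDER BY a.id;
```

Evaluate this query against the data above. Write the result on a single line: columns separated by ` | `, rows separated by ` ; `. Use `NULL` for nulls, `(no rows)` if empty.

Zane | 1033 ; Raj | NULL ; Gita | 561 ; Raj | 1767 ; Raj | 1140

LEFT JOIN keeps every authors row; unmatched ones get NULL for books columns.
Group by authors.id and compute SUM(b.pages). SUM over an all-NULL group is NULL.
  2: ids {1, 11} → SUM(b.pages)=1033
  8: ids {—} → SUM(b.pages)=NULL
  9: ids {20} → SUM(b.pages)=561
  10: ids {6, 17, 18, 29} → SUM(b.pages)=1767
  11: ids {5, 9, 25} → SUM(b.pages)=1140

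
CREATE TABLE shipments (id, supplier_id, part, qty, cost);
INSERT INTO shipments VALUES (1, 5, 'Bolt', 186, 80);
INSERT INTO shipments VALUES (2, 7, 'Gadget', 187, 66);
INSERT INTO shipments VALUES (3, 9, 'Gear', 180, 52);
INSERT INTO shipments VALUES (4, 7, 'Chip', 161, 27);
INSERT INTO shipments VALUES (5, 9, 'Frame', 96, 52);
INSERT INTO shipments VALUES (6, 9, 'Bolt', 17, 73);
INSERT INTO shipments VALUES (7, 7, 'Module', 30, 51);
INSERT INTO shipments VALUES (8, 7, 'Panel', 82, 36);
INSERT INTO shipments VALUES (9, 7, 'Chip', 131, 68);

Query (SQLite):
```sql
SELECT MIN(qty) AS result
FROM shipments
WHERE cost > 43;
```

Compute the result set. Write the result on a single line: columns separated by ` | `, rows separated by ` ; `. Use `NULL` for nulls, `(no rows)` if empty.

17

Rows where cost > 43 → qty values: [186, 187, 180, 96, 17, 30, 131].
MIN of non-NULL values = 17.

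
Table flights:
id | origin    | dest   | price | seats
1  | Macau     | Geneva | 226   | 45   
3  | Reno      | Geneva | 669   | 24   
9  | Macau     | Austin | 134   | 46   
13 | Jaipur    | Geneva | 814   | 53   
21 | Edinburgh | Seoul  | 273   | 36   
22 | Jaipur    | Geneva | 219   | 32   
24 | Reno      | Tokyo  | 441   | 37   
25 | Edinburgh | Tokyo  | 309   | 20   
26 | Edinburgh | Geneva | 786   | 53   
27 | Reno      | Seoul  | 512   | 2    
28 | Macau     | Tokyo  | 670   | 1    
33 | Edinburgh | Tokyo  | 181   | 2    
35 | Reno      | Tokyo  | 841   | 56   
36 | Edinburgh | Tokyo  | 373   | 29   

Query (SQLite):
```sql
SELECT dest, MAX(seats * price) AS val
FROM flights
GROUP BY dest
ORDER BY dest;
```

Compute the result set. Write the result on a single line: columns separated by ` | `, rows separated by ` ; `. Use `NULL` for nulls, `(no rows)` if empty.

Austin | 6164 ; Geneva | 43142 ; Seoul | 9828 ; Tokyo | 47096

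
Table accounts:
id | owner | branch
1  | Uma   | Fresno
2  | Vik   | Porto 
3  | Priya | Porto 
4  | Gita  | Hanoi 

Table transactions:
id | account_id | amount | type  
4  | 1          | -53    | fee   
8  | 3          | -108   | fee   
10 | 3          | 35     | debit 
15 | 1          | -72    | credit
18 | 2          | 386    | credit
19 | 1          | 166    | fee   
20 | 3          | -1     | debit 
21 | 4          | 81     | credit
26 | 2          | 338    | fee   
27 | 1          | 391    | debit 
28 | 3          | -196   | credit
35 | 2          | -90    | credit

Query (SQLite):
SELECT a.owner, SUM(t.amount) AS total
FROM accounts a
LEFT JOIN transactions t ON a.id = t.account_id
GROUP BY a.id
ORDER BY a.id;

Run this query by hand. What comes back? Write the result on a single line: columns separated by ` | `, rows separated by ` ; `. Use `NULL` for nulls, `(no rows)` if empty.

Uma | 432 ; Vik | 634 ; Priya | -270 ; Gita | 81

LEFT JOIN keeps every accounts row; unmatched ones get NULL for transactions columns.
Group by accounts.id and compute SUM(t.amount). SUM over an all-NULL group is NULL.
  1: ids {4, 15, 19, 27} → SUM(t.amount)=432
  2: ids {18, 26, 35} → SUM(t.amount)=634
  3: ids {8, 10, 20, 28} → SUM(t.amount)=-270
  4: ids {21} → SUM(t.amount)=81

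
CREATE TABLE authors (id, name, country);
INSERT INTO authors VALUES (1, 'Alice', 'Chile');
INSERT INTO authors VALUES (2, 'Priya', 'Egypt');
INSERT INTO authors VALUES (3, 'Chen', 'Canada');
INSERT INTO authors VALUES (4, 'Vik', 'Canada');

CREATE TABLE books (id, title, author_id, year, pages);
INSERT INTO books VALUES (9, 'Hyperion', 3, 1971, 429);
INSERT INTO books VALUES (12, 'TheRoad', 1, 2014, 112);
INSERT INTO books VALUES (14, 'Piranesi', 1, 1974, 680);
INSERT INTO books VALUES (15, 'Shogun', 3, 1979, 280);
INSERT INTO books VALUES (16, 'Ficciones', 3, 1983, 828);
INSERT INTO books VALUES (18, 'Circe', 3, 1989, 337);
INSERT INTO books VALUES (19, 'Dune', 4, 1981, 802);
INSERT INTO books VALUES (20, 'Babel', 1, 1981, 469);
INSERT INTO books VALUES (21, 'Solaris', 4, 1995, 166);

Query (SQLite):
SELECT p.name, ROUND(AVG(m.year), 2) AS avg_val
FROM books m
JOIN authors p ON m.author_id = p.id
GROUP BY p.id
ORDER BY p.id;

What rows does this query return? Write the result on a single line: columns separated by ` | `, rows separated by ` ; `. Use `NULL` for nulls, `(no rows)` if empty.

Alice | 1989.67 ; Chen | 1980.5 ; Vik | 1988

Join each books row to its authors via author_id.
Group joined rows by authors.id; compute ROUND(AVG(m.year), 2) per group.
  1: ids {12, 14, 20} → ROUND(AVG(m.year), 2)=1989.67
  3: ids {9, 15, 16, 18} → ROUND(AVG(m.year), 2)=1980.5
  4: ids {19, 21} → ROUND(AVG(m.year), 2)=1988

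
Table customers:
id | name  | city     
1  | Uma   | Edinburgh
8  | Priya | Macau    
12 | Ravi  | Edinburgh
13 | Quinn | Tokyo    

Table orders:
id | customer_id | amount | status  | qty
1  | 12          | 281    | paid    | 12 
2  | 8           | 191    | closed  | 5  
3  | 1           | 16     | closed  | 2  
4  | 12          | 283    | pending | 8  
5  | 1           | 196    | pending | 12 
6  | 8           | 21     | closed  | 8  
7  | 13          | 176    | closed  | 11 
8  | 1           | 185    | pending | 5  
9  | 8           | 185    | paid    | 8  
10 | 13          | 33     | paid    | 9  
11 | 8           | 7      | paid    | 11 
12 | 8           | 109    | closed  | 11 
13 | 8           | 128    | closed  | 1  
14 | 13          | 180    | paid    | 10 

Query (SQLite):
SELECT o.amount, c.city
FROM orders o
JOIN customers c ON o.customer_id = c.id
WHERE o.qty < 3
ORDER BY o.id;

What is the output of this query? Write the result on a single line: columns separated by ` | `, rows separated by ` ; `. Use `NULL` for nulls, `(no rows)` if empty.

Each orders row matches the customers row where customer_id = customers.id.
Then keep rows with o.qty < 3.

16 | Edinburgh ; 128 | Macau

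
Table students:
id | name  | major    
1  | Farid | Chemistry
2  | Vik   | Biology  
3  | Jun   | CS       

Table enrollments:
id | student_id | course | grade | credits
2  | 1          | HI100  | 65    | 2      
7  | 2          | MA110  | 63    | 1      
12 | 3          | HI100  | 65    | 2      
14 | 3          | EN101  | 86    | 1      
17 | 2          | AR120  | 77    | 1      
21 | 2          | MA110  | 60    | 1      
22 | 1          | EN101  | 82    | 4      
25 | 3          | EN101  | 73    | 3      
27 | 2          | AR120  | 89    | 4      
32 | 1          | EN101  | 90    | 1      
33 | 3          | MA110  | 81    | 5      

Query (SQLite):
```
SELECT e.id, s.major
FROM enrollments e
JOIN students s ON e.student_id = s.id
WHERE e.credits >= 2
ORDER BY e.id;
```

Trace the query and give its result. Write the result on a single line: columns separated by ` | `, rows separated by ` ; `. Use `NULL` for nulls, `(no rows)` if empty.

2 | Chemistry ; 12 | CS ; 22 | Chemistry ; 25 | CS ; 27 | Biology ; 33 | CS

Each enrollments row matches the students row where student_id = students.id.
Then keep rows with e.credits >= 2.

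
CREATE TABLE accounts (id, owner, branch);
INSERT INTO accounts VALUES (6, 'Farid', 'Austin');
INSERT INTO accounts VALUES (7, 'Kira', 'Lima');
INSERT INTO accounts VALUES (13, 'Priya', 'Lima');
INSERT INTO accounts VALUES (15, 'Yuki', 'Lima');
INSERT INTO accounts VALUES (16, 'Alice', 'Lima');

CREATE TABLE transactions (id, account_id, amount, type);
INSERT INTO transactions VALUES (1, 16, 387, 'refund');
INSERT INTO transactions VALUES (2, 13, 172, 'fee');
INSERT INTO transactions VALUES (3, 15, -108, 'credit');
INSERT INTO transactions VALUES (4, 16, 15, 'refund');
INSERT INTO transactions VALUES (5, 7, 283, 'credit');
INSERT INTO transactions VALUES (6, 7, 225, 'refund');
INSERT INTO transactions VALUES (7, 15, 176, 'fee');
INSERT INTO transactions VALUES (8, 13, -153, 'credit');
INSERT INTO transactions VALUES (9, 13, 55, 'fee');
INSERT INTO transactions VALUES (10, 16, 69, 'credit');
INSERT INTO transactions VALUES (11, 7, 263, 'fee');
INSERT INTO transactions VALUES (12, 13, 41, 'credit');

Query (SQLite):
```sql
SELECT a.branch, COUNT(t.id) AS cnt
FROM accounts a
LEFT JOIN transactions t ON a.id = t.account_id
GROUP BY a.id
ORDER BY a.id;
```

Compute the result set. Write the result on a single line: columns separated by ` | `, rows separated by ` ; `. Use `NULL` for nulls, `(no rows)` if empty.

LEFT JOIN keeps every accounts row; unmatched ones get NULL for transactions columns.
Group by accounts.id and compute COUNT(t.id). COUNT(col) of an all-NULL group is 0.
  6: ids {—} → COUNT(t.id)=0
  7: ids {5, 6, 11} → COUNT(t.id)=3
  13: ids {2, 8, 9, 12} → COUNT(t.id)=4
  15: ids {3, 7} → COUNT(t.id)=2
  16: ids {1, 4, 10} → COUNT(t.id)=3

Austin | 0 ; Lima | 3 ; Lima | 4 ; Lima | 2 ; Lima | 3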